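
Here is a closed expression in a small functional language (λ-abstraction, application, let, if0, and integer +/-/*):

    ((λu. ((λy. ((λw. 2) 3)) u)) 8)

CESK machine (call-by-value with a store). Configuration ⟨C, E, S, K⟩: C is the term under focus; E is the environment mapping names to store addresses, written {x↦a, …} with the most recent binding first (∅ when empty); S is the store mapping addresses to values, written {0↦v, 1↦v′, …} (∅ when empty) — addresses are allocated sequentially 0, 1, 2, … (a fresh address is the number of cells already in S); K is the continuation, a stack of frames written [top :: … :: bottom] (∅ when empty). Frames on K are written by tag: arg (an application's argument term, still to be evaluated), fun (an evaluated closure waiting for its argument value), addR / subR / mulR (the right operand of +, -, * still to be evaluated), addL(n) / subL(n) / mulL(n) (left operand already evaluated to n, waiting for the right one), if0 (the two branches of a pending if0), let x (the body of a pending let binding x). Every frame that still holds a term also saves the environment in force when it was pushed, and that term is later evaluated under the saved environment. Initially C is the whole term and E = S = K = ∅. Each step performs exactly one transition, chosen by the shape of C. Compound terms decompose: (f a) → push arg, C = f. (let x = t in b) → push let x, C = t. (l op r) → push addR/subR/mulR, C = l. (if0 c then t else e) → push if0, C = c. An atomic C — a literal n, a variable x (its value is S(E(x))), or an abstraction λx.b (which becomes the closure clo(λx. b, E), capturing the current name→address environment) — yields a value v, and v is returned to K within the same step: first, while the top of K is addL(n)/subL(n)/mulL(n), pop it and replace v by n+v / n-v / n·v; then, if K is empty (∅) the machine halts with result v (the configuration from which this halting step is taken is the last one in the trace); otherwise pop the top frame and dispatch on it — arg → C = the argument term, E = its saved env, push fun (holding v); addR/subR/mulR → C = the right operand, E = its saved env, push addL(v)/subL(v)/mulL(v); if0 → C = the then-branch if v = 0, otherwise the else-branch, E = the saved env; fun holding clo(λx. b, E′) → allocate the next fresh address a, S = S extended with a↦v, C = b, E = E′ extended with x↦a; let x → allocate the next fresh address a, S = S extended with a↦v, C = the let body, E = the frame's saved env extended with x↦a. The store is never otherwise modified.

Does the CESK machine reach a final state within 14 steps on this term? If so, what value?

Answer: 2

Derivation:
0. <C=((λu. ((λy. ((λw. 2) 3)) u)) 8), E=∅, S=∅, K=∅>
1. <C=(λu. ((λy. ((λw. 2) 3)) u)), E=∅, S=∅, K=[arg]>
2. <C=8, E=∅, S=∅, K=[fun]>
3. <C=((λy. ((λw. 2) 3)) u), E={u↦0}, S={0↦8}, K=∅>
4. <C=(λy. ((λw. 2) 3)), E={u↦0}, S={0↦8}, K=[arg]>
5. <C=u, E={u↦0}, S={0↦8}, K=[fun]>
6. <C=((λw. 2) 3), E={y↦1, u↦0}, S={0↦8, 1↦8}, K=∅>
7. <C=(λw. 2), E={y↦1, u↦0}, S={0↦8, 1↦8}, K=[arg]>
8. <C=3, E={y↦1, u↦0}, S={0↦8, 1↦8}, K=[fun]>
9. <C=2, E={w↦2, y↦1, u↦0}, S={0↦8, 1↦8, 2↦3}, K=∅>
→ final value 2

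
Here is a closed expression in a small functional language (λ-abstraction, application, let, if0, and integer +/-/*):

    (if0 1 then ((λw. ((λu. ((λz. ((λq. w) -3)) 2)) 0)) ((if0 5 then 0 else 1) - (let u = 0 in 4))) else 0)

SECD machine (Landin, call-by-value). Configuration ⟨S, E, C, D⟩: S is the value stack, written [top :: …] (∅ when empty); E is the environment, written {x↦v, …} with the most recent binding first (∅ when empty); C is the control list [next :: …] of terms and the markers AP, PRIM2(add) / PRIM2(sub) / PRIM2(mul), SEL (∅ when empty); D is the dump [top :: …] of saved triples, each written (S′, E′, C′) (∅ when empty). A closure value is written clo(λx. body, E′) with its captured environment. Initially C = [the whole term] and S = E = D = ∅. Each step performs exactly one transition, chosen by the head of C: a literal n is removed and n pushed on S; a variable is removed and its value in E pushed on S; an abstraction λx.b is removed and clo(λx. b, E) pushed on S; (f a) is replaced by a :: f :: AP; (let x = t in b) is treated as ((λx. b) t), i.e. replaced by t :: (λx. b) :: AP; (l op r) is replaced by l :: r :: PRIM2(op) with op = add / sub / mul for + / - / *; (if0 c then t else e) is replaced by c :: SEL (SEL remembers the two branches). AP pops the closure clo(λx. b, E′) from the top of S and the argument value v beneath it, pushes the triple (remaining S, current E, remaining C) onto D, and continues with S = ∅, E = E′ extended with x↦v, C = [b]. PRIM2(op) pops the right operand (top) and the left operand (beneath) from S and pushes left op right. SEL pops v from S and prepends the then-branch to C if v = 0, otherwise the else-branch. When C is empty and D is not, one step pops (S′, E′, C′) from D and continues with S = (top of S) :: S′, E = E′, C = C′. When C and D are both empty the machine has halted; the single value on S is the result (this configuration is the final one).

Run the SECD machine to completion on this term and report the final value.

Answer: 0

Execution trace:
0. ⟨S=∅; E=∅; C=[(if0 1 then ((λw. ((λu. ((λz. ((λq. w) -3)) 2)) 0)) ((if0 5 then 0 else 1) - (let u = 0 in 4))) else 0)]; D=∅⟩
1. ⟨S=∅; E=∅; C=[1 :: SEL]; D=∅⟩
2. ⟨S=[1]; E=∅; C=[SEL]; D=∅⟩
3. ⟨S=∅; E=∅; C=[0]; D=∅⟩
4. ⟨S=[0]; E=∅; C=∅; D=∅⟩
→ final value 0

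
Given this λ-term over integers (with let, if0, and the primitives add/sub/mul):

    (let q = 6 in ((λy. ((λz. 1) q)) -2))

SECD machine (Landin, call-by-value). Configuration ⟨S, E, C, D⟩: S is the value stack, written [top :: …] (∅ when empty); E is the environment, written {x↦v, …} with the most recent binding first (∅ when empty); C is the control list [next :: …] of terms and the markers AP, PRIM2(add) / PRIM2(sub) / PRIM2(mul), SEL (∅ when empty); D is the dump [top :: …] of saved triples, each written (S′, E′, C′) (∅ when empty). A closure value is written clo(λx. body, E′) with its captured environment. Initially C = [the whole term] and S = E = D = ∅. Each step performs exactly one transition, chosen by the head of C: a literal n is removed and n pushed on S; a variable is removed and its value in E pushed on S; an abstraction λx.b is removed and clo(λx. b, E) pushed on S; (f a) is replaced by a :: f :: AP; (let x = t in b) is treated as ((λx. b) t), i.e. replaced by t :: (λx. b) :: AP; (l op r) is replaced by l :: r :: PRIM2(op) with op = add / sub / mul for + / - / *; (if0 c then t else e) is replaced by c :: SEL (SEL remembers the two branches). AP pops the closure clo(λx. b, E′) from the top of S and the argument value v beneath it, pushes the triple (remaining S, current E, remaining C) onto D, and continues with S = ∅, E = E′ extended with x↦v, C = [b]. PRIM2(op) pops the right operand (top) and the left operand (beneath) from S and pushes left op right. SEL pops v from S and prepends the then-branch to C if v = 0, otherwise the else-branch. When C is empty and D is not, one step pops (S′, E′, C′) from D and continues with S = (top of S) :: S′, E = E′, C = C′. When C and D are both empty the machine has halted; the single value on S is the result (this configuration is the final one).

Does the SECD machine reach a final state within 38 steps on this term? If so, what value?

step 0: ⟨S=∅; E=∅; C=[(let q = 6 in ((λy. ((λz. 1) q)) -2))]; D=∅⟩
step 1: ⟨S=∅; E=∅; C=[6 :: (λq. ((λy. ((λz. 1) q)) -2)) :: AP]; D=∅⟩
step 2: ⟨S=[6]; E=∅; C=[(λq. ((λy. ((λz. 1) q)) -2)) :: AP]; D=∅⟩
step 3: ⟨S=[clo(λq. ((λy. ((λz. 1) q)) -2), ∅) :: 6]; E=∅; C=[AP]; D=∅⟩
step 4: ⟨S=∅; E={q↦6}; C=[((λy. ((λz. 1) q)) -2)]; D=[(∅, ∅, ∅)]⟩
step 5: ⟨S=∅; E={q↦6}; C=[-2 :: (λy. ((λz. 1) q)) :: AP]; D=[(∅, ∅, ∅)]⟩
step 6: ⟨S=[-2]; E={q↦6}; C=[(λy. ((λz. 1) q)) :: AP]; D=[(∅, ∅, ∅)]⟩
step 7: ⟨S=[clo(λy. ((λz. 1) q), {q↦6}) :: -2]; E={q↦6}; C=[AP]; D=[(∅, ∅, ∅)]⟩
step 8: ⟨S=∅; E={y↦-2, q↦6}; C=[((λz. 1) q)]; D=[(∅, {q↦6}, ∅) :: (∅, ∅, ∅)]⟩
step 9: ⟨S=∅; E={y↦-2, q↦6}; C=[q :: (λz. 1) :: AP]; D=[(∅, {q↦6}, ∅) :: (∅, ∅, ∅)]⟩
step 10: ⟨S=[6]; E={y↦-2, q↦6}; C=[(λz. 1) :: AP]; D=[(∅, {q↦6}, ∅) :: (∅, ∅, ∅)]⟩
step 11: ⟨S=[clo(λz. 1, {y↦-2, q↦6}) :: 6]; E={y↦-2, q↦6}; C=[AP]; D=[(∅, {q↦6}, ∅) :: (∅, ∅, ∅)]⟩
step 12: ⟨S=∅; E={z↦6, y↦-2, q↦6}; C=[1]; D=[(∅, {y↦-2, q↦6}, ∅) :: (∅, {q↦6}, ∅) :: (∅, ∅, ∅)]⟩
step 13: ⟨S=[1]; E={z↦6, y↦-2, q↦6}; C=∅; D=[(∅, {y↦-2, q↦6}, ∅) :: (∅, {q↦6}, ∅) :: (∅, ∅, ∅)]⟩
step 14: ⟨S=[1]; E={y↦-2, q↦6}; C=∅; D=[(∅, {q↦6}, ∅) :: (∅, ∅, ∅)]⟩
step 15: ⟨S=[1]; E={q↦6}; C=∅; D=[(∅, ∅, ∅)]⟩
step 16: ⟨S=[1]; E=∅; C=∅; D=∅⟩
→ final value 1

Answer: 1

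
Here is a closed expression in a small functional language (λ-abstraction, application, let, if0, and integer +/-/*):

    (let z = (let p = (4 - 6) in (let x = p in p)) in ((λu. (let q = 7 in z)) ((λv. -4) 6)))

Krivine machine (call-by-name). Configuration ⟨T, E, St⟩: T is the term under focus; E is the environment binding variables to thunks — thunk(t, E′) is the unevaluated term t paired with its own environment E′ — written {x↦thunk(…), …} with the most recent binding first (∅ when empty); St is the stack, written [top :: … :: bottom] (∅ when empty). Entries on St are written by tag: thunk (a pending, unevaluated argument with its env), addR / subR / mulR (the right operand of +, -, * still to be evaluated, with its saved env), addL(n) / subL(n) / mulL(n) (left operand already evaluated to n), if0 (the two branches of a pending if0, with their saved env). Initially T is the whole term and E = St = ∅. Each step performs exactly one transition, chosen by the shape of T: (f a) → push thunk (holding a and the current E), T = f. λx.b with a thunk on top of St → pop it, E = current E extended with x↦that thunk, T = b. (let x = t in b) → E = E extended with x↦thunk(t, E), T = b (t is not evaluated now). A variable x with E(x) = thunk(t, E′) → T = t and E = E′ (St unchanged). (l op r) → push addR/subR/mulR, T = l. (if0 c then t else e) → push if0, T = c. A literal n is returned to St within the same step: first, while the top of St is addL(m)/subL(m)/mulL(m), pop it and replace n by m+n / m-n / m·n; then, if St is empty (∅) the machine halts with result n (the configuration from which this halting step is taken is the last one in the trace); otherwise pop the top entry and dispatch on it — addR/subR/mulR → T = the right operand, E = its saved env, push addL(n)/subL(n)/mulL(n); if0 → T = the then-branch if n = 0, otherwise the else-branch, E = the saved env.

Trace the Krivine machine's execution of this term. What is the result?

Answer: -2

Machine steps:
[0] <T=(let z = (let p = (4 - 6) in (let x = p in p)) in ((λu. (let q = 7 in z)) ((λv. -4) 6))), E=∅, St=∅>
[1] <T=((λu. (let q = 7 in z)) ((λv. -4) 6)), E={z↦thunk((let p = (4 - 6) in (let x = p in p)), ∅)}, St=∅>
[2] <T=(λu. (let q = 7 in z)), E={z↦thunk((let p = (4 - 6) in (let x = p in p)), ∅)}, St=[thunk]>
[3] <T=(let q = 7 in z), E={u↦thunk(((λv. -4) 6), {z↦thunk((let p = (4 - 6) in (let x = p in p)), ∅)}), z↦thunk((let p = (4 - 6) in (let x = p in p)), ∅)}, St=∅>
[4] <T=z, E={q↦thunk(7, {u↦thunk(((λv. -4) 6), {z↦thunk((let p = (4 - 6) in (let x = p in p)), ∅)}), z↦thunk((let p = (4 - 6) in (let x = p in p)), ∅)}), u↦thunk(((λv. -4) 6), {z↦thunk((let p = (4 - 6) in (let x = p in p)), ∅)}), z↦thunk((let p = (4 - 6) in (let x = p in p)), ∅)}, St=∅>
[5] <T=(let p = (4 - 6) in (let x = p in p)), E=∅, St=∅>
[6] <T=(let x = p in p), E={p↦thunk((4 - 6), ∅)}, St=∅>
[7] <T=p, E={x↦thunk(p, {p↦thunk((4 - 6), ∅)}), p↦thunk((4 - 6), ∅)}, St=∅>
[8] <T=(4 - 6), E=∅, St=∅>
[9] <T=4, E=∅, St=[subR]>
[10] <T=6, E=∅, St=[subL(4)]>
→ final value -2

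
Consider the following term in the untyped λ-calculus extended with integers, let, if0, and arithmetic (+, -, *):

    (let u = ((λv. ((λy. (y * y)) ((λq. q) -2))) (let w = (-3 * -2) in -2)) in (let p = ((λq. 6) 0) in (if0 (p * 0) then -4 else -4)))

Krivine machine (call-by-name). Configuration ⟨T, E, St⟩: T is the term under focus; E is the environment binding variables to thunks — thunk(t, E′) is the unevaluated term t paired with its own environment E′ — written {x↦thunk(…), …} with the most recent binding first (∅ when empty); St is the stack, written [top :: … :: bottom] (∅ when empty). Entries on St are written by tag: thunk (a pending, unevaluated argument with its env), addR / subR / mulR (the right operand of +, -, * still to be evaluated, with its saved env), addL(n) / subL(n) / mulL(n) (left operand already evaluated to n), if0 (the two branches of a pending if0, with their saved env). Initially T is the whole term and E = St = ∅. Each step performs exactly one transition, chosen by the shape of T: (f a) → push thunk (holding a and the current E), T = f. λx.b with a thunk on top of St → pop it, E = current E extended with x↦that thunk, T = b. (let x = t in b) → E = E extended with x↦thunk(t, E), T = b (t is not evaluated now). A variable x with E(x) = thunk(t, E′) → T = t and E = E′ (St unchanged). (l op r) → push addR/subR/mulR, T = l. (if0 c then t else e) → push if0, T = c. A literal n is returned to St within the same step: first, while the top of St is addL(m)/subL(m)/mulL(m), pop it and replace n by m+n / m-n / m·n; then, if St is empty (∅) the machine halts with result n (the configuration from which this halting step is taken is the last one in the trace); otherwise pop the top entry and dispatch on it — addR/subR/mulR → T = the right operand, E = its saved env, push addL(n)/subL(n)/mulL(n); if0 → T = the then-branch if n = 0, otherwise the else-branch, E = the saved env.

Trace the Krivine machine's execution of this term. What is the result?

t=0: <T=(let u = ((λv. ((λy. (y * y)) ((λq. q) -2))) (let w = (-3 * -2) in -2)) in (let p = ((λq. 6) 0) in (if0 (p * 0) then -4 else -4))), E=∅, St=∅>
t=1: <T=(let p = ((λq. 6) 0) in (if0 (p * 0) then -4 else -4)), E={u↦thunk(((λv. ((λy. (y * y)) ((λq. q) -2))) (let w = (-3 * -2) in -2)), ∅)}, St=∅>
t=2: <T=(if0 (p * 0) then -4 else -4), E={p↦thunk(((λq. 6) 0), {u↦thunk(((λv. ((λy. (y * y)) ((λq. q) -2))) (let w = (-3 * -2) in -2)), ∅)}), u↦thunk(((λv. ((λy. (y * y)) ((λq. q) -2))) (let w = (-3 * -2) in -2)), ∅)}, St=∅>
t=3: <T=(p * 0), E={p↦thunk(((λq. 6) 0), {u↦thunk(((λv. ((λy. (y * y)) ((λq. q) -2))) (let w = (-3 * -2) in -2)), ∅)}), u↦thunk(((λv. ((λy. (y * y)) ((λq. q) -2))) (let w = (-3 * -2) in -2)), ∅)}, St=[if0]>
t=4: <T=p, E={p↦thunk(((λq. 6) 0), {u↦thunk(((λv. ((λy. (y * y)) ((λq. q) -2))) (let w = (-3 * -2) in -2)), ∅)}), u↦thunk(((λv. ((λy. (y * y)) ((λq. q) -2))) (let w = (-3 * -2) in -2)), ∅)}, St=[mulR :: if0]>
t=5: <T=((λq. 6) 0), E={u↦thunk(((λv. ((λy. (y * y)) ((λq. q) -2))) (let w = (-3 * -2) in -2)), ∅)}, St=[mulR :: if0]>
t=6: <T=(λq. 6), E={u↦thunk(((λv. ((λy. (y * y)) ((λq. q) -2))) (let w = (-3 * -2) in -2)), ∅)}, St=[thunk :: mulR :: if0]>
t=7: <T=6, E={q↦thunk(0, {u↦thunk(((λv. ((λy. (y * y)) ((λq. q) -2))) (let w = (-3 * -2) in -2)), ∅)}), u↦thunk(((λv. ((λy. (y * y)) ((λq. q) -2))) (let w = (-3 * -2) in -2)), ∅)}, St=[mulR :: if0]>
t=8: <T=0, E={p↦thunk(((λq. 6) 0), {u↦thunk(((λv. ((λy. (y * y)) ((λq. q) -2))) (let w = (-3 * -2) in -2)), ∅)}), u↦thunk(((λv. ((λy. (y * y)) ((λq. q) -2))) (let w = (-3 * -2) in -2)), ∅)}, St=[mulL(6) :: if0]>
t=9: <T=-4, E={p↦thunk(((λq. 6) 0), {u↦thunk(((λv. ((λy. (y * y)) ((λq. q) -2))) (let w = (-3 * -2) in -2)), ∅)}), u↦thunk(((λv. ((λy. (y * y)) ((λq. q) -2))) (let w = (-3 * -2) in -2)), ∅)}, St=∅>
→ final value -4

Answer: -4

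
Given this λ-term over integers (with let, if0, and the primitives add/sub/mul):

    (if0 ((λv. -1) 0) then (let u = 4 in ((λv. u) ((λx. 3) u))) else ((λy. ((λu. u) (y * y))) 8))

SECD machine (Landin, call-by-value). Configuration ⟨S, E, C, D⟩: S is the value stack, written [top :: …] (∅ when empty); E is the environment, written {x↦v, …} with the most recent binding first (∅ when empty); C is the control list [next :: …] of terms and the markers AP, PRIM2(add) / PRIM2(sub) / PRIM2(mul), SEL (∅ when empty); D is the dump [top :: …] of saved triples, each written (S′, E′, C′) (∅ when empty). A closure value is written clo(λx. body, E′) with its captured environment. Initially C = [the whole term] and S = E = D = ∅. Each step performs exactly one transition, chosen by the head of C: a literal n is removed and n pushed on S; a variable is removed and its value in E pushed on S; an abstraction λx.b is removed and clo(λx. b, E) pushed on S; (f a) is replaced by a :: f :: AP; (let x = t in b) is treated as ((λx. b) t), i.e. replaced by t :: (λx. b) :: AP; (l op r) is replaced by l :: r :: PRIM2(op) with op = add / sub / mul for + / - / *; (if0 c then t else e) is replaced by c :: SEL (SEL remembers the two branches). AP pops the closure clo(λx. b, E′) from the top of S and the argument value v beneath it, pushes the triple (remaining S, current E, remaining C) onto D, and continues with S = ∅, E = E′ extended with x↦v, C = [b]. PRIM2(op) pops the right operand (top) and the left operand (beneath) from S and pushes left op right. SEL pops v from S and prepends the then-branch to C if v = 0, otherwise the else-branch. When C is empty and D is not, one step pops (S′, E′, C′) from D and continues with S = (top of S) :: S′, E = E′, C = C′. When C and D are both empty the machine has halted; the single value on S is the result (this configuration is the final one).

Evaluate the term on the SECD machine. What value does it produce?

[0] ⟨S=∅; E=∅; C=[(if0 ((λv. -1) 0) then (let u = 4 in ((λv. u) ((λx. 3) u))) else ((λy. ((λu. u) (y * y))) 8))]; D=∅⟩
[1] ⟨S=∅; E=∅; C=[((λv. -1) 0) :: SEL]; D=∅⟩
[2] ⟨S=∅; E=∅; C=[0 :: (λv. -1) :: AP :: SEL]; D=∅⟩
[3] ⟨S=[0]; E=∅; C=[(λv. -1) :: AP :: SEL]; D=∅⟩
[4] ⟨S=[clo(λv. -1, ∅) :: 0]; E=∅; C=[AP :: SEL]; D=∅⟩
[5] ⟨S=∅; E={v↦0}; C=[-1]; D=[(∅, ∅, [SEL])]⟩
[6] ⟨S=[-1]; E={v↦0}; C=∅; D=[(∅, ∅, [SEL])]⟩
[7] ⟨S=[-1]; E=∅; C=[SEL]; D=∅⟩
[8] ⟨S=∅; E=∅; C=[((λy. ((λu. u) (y * y))) 8)]; D=∅⟩
[9] ⟨S=∅; E=∅; C=[8 :: (λy. ((λu. u) (y * y))) :: AP]; D=∅⟩
[10] ⟨S=[8]; E=∅; C=[(λy. ((λu. u) (y * y))) :: AP]; D=∅⟩
[11] ⟨S=[clo(λy. ((λu. u) (y * y)), ∅) :: 8]; E=∅; C=[AP]; D=∅⟩
[12] ⟨S=∅; E={y↦8}; C=[((λu. u) (y * y))]; D=[(∅, ∅, ∅)]⟩
[13] ⟨S=∅; E={y↦8}; C=[(y * y) :: (λu. u) :: AP]; D=[(∅, ∅, ∅)]⟩
[14] ⟨S=∅; E={y↦8}; C=[y :: y :: PRIM2(mul) :: (λu. u) :: AP]; D=[(∅, ∅, ∅)]⟩
[15] ⟨S=[8]; E={y↦8}; C=[y :: PRIM2(mul) :: (λu. u) :: AP]; D=[(∅, ∅, ∅)]⟩
[16] ⟨S=[8 :: 8]; E={y↦8}; C=[PRIM2(mul) :: (λu. u) :: AP]; D=[(∅, ∅, ∅)]⟩
[17] ⟨S=[64]; E={y↦8}; C=[(λu. u) :: AP]; D=[(∅, ∅, ∅)]⟩
[18] ⟨S=[clo(λu. u, {y↦8}) :: 64]; E={y↦8}; C=[AP]; D=[(∅, ∅, ∅)]⟩
[19] ⟨S=∅; E={u↦64, y↦8}; C=[u]; D=[(∅, {y↦8}, ∅) :: (∅, ∅, ∅)]⟩
[20] ⟨S=[64]; E={u↦64, y↦8}; C=∅; D=[(∅, {y↦8}, ∅) :: (∅, ∅, ∅)]⟩
[21] ⟨S=[64]; E={y↦8}; C=∅; D=[(∅, ∅, ∅)]⟩
[22] ⟨S=[64]; E=∅; C=∅; D=∅⟩
→ final value 64

Answer: 64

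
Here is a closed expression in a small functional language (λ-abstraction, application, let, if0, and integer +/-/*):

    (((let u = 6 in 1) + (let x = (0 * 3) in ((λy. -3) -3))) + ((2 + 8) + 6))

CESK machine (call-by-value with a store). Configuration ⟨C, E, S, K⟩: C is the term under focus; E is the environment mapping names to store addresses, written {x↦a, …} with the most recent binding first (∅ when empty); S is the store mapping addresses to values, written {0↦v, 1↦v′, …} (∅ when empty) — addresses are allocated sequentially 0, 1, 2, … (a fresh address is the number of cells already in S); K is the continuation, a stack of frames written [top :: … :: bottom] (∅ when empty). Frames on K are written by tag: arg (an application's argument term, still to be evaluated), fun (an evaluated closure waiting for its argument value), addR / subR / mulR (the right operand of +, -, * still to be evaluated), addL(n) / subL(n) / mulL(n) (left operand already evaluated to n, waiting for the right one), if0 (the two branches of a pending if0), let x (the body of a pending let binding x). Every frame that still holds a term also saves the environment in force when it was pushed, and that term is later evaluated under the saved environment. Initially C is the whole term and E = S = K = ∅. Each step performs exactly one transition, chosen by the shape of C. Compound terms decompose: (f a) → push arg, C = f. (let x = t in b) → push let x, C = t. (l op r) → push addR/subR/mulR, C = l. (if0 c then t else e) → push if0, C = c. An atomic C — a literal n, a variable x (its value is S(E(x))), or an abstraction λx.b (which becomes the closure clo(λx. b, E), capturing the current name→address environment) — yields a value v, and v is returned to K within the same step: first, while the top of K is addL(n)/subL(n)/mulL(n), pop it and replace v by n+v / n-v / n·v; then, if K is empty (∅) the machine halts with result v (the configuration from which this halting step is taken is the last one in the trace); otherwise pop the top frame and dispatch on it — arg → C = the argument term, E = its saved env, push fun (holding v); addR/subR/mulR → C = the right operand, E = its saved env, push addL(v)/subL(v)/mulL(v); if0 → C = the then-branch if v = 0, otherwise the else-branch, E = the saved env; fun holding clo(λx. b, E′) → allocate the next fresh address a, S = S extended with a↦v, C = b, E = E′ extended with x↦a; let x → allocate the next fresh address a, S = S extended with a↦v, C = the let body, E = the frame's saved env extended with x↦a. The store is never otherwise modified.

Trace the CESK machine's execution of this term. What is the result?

t=0: [C=(((let u = 6 in 1) + (let x = (0 * 3) in ((λy. -3) -3))) + ((2 + 8) + 6)) | E=∅ | S=∅ | K=∅]
t=1: [C=((let u = 6 in 1) + (let x = (0 * 3) in ((λy. -3) -3))) | E=∅ | S=∅ | K=[addR]]
t=2: [C=(let u = 6 in 1) | E=∅ | S=∅ | K=[addR :: addR]]
t=3: [C=6 | E=∅ | S=∅ | K=[let u :: addR :: addR]]
t=4: [C=1 | E={u↦0} | S={0↦6} | K=[addR :: addR]]
t=5: [C=(let x = (0 * 3) in ((λy. -3) -3)) | E=∅ | S={0↦6} | K=[addL(1) :: addR]]
t=6: [C=(0 * 3) | E=∅ | S={0↦6} | K=[let x :: addL(1) :: addR]]
t=7: [C=0 | E=∅ | S={0↦6} | K=[mulR :: let x :: addL(1) :: addR]]
t=8: [C=3 | E=∅ | S={0↦6} | K=[mulL(0) :: let x :: addL(1) :: addR]]
t=9: [C=((λy. -3) -3) | E={x↦1} | S={0↦6, 1↦0} | K=[addL(1) :: addR]]
t=10: [C=(λy. -3) | E={x↦1} | S={0↦6, 1↦0} | K=[arg :: addL(1) :: addR]]
t=11: [C=-3 | E={x↦1} | S={0↦6, 1↦0} | K=[fun :: addL(1) :: addR]]
t=12: [C=-3 | E={y↦2, x↦1} | S={0↦6, 1↦0, 2↦-3} | K=[addL(1) :: addR]]
t=13: [C=((2 + 8) + 6) | E=∅ | S={0↦6, 1↦0, 2↦-3} | K=[addL(-2)]]
t=14: [C=(2 + 8) | E=∅ | S={0↦6, 1↦0, 2↦-3} | K=[addR :: addL(-2)]]
t=15: [C=2 | E=∅ | S={0↦6, 1↦0, 2↦-3} | K=[addR :: addR :: addL(-2)]]
t=16: [C=8 | E=∅ | S={0↦6, 1↦0, 2↦-3} | K=[addL(2) :: addR :: addL(-2)]]
t=17: [C=6 | E=∅ | S={0↦6, 1↦0, 2↦-3} | K=[addL(10) :: addL(-2)]]
→ final value 14

Answer: 14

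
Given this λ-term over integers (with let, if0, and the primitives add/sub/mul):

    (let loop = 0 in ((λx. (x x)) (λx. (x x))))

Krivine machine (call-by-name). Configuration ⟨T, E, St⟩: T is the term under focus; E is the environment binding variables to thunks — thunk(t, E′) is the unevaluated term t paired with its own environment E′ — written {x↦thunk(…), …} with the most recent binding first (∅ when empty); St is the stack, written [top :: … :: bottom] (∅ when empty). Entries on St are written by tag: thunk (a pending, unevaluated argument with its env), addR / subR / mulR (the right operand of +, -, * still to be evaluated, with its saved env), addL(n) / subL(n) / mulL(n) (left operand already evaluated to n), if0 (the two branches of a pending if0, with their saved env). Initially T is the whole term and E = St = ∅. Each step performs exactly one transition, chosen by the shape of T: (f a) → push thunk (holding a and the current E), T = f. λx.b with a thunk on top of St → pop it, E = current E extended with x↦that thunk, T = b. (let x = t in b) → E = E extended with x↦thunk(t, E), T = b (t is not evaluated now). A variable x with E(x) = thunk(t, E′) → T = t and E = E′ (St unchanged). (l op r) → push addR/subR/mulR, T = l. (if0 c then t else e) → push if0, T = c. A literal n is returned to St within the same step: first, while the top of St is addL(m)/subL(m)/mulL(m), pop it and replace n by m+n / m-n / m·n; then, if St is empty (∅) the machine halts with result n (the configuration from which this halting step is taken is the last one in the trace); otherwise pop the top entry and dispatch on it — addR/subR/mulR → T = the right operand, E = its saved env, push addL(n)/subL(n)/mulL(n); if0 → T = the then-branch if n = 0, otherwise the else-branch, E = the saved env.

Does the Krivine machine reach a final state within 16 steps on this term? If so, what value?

Answer: DIVERGES (no final state within 16 steps)

Derivation:
[0] <T=(let loop = 0 in ((λx. (x x)) (λx. (x x)))), E=∅, St=∅>
[1] <T=((λx. (x x)) (λx. (x x))), E={loop↦thunk(0, ∅)}, St=∅>
[2] <T=(λx. (x x)), E={loop↦thunk(0, ∅)}, St=[thunk]>
[3] <T=(x x), E={x↦thunk((λx. (x x)), {loop↦thunk(0, ∅)}), loop↦thunk(0, ∅)}, St=∅>
[4] <T=x, E={x↦thunk((λx. (x x)), {loop↦thunk(0, ∅)}), loop↦thunk(0, ∅)}, St=[thunk]>
[5] <T=(λx. (x x)), E={loop↦thunk(0, ∅)}, St=[thunk]>
[6] <T=(x x), E={x↦thunk(x, {x↦thunk((λx. (x x)), {loop↦thunk(0, ∅)}), loop↦thunk(0, ∅)}), loop↦thunk(0, ∅)}, St=∅>
[7] <T=x, E={x↦thunk(x, {x↦thunk((λx. (x x)), {loop↦thunk(0, ∅)}), loop↦thunk(0, ∅)}), loop↦thunk(0, ∅)}, St=[thunk]>
[8] <T=x, E={x↦thunk((λx. (x x)), {loop↦thunk(0, ∅)}), loop↦thunk(0, ∅)}, St=[thunk]>
[9] <T=(λx. (x x)), E={loop↦thunk(0, ∅)}, St=[thunk]>
[10] <T=(x x), E={x↦thunk(x, {x↦thunk(x, {x↦thunk((λx. (x x)), {loop↦thunk(0, ∅)}), loop↦thunk(0, ∅)}), loop↦thunk(0, ∅)}), loop↦thunk(0, ∅)}, St=∅>
[11] <T=x, E={x↦thunk(x, {x↦thunk(x, {x↦thunk((λx. (x x)), {loop↦thunk(0, ∅)}), loop↦thunk(0, ∅)}), loop↦thunk(0, ∅)}), loop↦thunk(0, ∅)}, St=[thunk]>
[12] <T=x, E={x↦thunk(x, {x↦thunk((λx. (x x)), {loop↦thunk(0, ∅)}), loop↦thunk(0, ∅)}), loop↦thunk(0, ∅)}, St=[thunk]>
[13] <T=x, E={x↦thunk((λx. (x x)), {loop↦thunk(0, ∅)}), loop↦thunk(0, ∅)}, St=[thunk]>
[14] <T=(λx. (x x)), E={loop↦thunk(0, ∅)}, St=[thunk]>
[15] <T=(x x), E={x↦thunk(x, {x↦thunk(x, {x↦thunk(x, {x↦thunk((λx. (x x)), {loop↦thunk(0, ∅)}), loop↦thunk(0, ∅)}), loop↦thunk(0, ∅)}), loop↦thunk(0, ∅)}), loop↦thunk(0, ∅)}, St=∅>
[16] <T=x, E={x↦thunk(x, {x↦thunk(x, {x↦thunk(x, {x↦thunk((λx. (x x)), {loop↦thunk(0, ∅)}), loop↦thunk(0, ∅)}), loop↦thunk(0, ∅)}), loop↦thunk(0, ∅)}), loop↦thunk(0, ∅)}, St=[thunk]>
→ 16 transitions taken and the configuration is still not final: no result within 16 steps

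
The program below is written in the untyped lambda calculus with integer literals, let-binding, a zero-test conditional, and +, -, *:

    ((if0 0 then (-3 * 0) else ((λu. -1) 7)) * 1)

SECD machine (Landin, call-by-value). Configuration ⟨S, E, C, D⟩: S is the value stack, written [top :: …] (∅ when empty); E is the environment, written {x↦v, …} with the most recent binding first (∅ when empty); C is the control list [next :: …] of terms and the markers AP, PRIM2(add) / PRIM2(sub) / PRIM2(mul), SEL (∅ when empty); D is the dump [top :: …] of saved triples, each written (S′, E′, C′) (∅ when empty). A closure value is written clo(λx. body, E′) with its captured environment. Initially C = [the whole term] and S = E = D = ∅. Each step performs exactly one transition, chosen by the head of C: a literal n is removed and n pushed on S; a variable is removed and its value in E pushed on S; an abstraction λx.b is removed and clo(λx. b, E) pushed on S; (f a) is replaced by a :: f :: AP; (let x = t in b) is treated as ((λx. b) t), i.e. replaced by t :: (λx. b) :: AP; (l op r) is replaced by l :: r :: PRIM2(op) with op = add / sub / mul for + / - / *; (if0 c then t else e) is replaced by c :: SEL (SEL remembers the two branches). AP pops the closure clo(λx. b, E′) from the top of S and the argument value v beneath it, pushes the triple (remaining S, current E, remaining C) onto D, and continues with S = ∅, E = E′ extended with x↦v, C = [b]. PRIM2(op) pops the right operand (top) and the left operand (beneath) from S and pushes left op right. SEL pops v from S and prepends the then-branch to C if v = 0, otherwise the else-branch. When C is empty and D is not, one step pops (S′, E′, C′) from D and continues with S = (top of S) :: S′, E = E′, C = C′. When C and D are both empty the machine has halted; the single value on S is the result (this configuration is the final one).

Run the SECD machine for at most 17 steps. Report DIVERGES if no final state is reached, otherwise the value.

0. <S=∅, E=∅, C=[((if0 0 then (-3 * 0) else ((λu. -1) 7)) * 1)], D=∅>
1. <S=∅, E=∅, C=[(if0 0 then (-3 * 0) else ((λu. -1) 7)) :: 1 :: PRIM2(mul)], D=∅>
2. <S=∅, E=∅, C=[0 :: SEL :: 1 :: PRIM2(mul)], D=∅>
3. <S=[0], E=∅, C=[SEL :: 1 :: PRIM2(mul)], D=∅>
4. <S=∅, E=∅, C=[(-3 * 0) :: 1 :: PRIM2(mul)], D=∅>
5. <S=∅, E=∅, C=[-3 :: 0 :: PRIM2(mul) :: 1 :: PRIM2(mul)], D=∅>
6. <S=[-3], E=∅, C=[0 :: PRIM2(mul) :: 1 :: PRIM2(mul)], D=∅>
7. <S=[0 :: -3], E=∅, C=[PRIM2(mul) :: 1 :: PRIM2(mul)], D=∅>
8. <S=[0], E=∅, C=[1 :: PRIM2(mul)], D=∅>
9. <S=[1 :: 0], E=∅, C=[PRIM2(mul)], D=∅>
10. <S=[0], E=∅, C=∅, D=∅>
→ final value 0

Answer: 0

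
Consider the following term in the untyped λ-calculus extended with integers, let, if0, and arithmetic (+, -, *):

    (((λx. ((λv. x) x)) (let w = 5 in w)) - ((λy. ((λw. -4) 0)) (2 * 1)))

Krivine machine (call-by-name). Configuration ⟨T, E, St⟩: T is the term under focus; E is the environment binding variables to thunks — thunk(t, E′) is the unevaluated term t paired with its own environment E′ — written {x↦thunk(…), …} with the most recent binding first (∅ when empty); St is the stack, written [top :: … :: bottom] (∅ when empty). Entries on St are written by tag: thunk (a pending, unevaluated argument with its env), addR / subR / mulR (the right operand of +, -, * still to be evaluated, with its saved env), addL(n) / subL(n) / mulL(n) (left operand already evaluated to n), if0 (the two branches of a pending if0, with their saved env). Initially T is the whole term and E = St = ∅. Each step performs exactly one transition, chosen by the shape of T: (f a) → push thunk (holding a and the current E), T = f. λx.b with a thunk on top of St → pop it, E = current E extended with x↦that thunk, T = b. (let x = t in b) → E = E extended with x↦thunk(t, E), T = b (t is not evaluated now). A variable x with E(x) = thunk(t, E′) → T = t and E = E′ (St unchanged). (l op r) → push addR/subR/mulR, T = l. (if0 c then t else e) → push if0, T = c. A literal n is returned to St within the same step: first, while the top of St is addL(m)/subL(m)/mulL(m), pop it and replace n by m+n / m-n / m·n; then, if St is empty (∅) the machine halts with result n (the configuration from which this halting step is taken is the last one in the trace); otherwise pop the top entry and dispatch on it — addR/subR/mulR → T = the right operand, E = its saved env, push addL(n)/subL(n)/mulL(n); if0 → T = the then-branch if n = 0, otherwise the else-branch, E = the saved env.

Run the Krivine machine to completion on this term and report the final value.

0. <T=(((λx. ((λv. x) x)) (let w = 5 in w)) - ((λy. ((λw. -4) 0)) (2 * 1))), E=∅, St=∅>
1. <T=((λx. ((λv. x) x)) (let w = 5 in w)), E=∅, St=[subR]>
2. <T=(λx. ((λv. x) x)), E=∅, St=[thunk :: subR]>
3. <T=((λv. x) x), E={x↦thunk((let w = 5 in w), ∅)}, St=[subR]>
4. <T=(λv. x), E={x↦thunk((let w = 5 in w), ∅)}, St=[thunk :: subR]>
5. <T=x, E={v↦thunk(x, {x↦thunk((let w = 5 in w), ∅)}), x↦thunk((let w = 5 in w), ∅)}, St=[subR]>
6. <T=(let w = 5 in w), E=∅, St=[subR]>
7. <T=w, E={w↦thunk(5, ∅)}, St=[subR]>
8. <T=5, E=∅, St=[subR]>
9. <T=((λy. ((λw. -4) 0)) (2 * 1)), E=∅, St=[subL(5)]>
10. <T=(λy. ((λw. -4) 0)), E=∅, St=[thunk :: subL(5)]>
11. <T=((λw. -4) 0), E={y↦thunk((2 * 1), ∅)}, St=[subL(5)]>
12. <T=(λw. -4), E={y↦thunk((2 * 1), ∅)}, St=[thunk :: subL(5)]>
13. <T=-4, E={w↦thunk(0, {y↦thunk((2 * 1), ∅)}), y↦thunk((2 * 1), ∅)}, St=[subL(5)]>
→ final value 9

Answer: 9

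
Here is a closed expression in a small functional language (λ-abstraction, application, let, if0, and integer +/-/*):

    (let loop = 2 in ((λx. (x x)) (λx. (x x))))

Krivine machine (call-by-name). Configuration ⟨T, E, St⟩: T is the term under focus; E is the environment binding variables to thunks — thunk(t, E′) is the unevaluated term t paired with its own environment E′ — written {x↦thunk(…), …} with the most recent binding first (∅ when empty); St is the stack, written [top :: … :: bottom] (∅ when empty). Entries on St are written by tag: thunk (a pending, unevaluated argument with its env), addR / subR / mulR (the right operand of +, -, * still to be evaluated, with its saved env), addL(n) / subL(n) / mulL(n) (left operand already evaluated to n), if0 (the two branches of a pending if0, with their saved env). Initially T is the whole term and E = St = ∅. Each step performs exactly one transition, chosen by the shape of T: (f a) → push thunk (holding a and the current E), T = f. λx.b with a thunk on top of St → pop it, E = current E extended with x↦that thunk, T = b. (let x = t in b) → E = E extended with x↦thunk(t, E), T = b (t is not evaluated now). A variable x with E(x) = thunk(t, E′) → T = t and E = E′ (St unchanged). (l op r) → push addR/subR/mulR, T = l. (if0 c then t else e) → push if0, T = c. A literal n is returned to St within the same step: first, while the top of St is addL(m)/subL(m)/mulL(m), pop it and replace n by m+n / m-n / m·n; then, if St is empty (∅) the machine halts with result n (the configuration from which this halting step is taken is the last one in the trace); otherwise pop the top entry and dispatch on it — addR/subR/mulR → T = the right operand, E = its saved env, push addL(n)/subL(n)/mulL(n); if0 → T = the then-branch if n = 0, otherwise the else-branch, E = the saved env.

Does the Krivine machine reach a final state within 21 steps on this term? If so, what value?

Answer: DIVERGES (no final state within 21 steps)

Execution trace:
0. [T=(let loop = 2 in ((λx. (x x)) (λx. (x x)))) | E=∅ | St=∅]
1. [T=((λx. (x x)) (λx. (x x))) | E={loop↦thunk(2, ∅)} | St=∅]
2. [T=(λx. (x x)) | E={loop↦thunk(2, ∅)} | St=[thunk]]
3. [T=(x x) | E={x↦thunk((λx. (x x)), {loop↦thunk(2, ∅)}), loop↦thunk(2, ∅)} | St=∅]
4. [T=x | E={x↦thunk((λx. (x x)), {loop↦thunk(2, ∅)}), loop↦thunk(2, ∅)} | St=[thunk]]
5. [T=(λx. (x x)) | E={loop↦thunk(2, ∅)} | St=[thunk]]
6. [T=(x x) | E={x↦thunk(x, {x↦thunk((λx. (x x)), {loop↦thunk(2, ∅)}), loop↦thunk(2, ∅)}), loop↦thunk(2, ∅)} | St=∅]
7. [T=x | E={x↦thunk(x, {x↦thunk((λx. (x x)), {loop↦thunk(2, ∅)}), loop↦thunk(2, ∅)}), loop↦thunk(2, ∅)} | St=[thunk]]
8. [T=x | E={x↦thunk((λx. (x x)), {loop↦thunk(2, ∅)}), loop↦thunk(2, ∅)} | St=[thunk]]
9. [T=(λx. (x x)) | E={loop↦thunk(2, ∅)} | St=[thunk]]
10. [T=(x x) | E={x↦thunk(x, {x↦thunk(x, {x↦thunk((λx. (x x)), {loop↦thunk(2, ∅)}), loop↦thunk(2, ∅)}), loop↦thunk(2, ∅)}), loop↦thunk(2, ∅)} | St=∅]
11. [T=x | E={x↦thunk(x, {x↦thunk(x, {x↦thunk((λx. (x x)), {loop↦thunk(2, ∅)}), loop↦thunk(2, ∅)}), loop↦thunk(2, ∅)}), loop↦thunk(2, ∅)} | St=[thunk]]
12. [T=x | E={x↦thunk(x, {x↦thunk((λx. (x x)), {loop↦thunk(2, ∅)}), loop↦thunk(2, ∅)}), loop↦thunk(2, ∅)} | St=[thunk]]
13. [T=x | E={x↦thunk((λx. (x x)), {loop↦thunk(2, ∅)}), loop↦thunk(2, ∅)} | St=[thunk]]
14. [T=(λx. (x x)) | E={loop↦thunk(2, ∅)} | St=[thunk]]
15. [T=(x x) | E={x↦thunk(x, {x↦thunk(x, {x↦thunk(x, {x↦thunk((λx. (x x)), {loop↦thunk(2, ∅)}), loop↦thunk(2, ∅)}), loop↦thunk(2, ∅)}), loop↦thunk(2, ∅)}), loop↦thunk(2, ∅)} | St=∅]
16. [T=x | E={x↦thunk(x, {x↦thunk(x, {x↦thunk(x, {x↦thunk((λx. (x x)), {loop↦thunk(2, ∅)}), loop↦thunk(2, ∅)}), loop↦thunk(2, ∅)}), loop↦thunk(2, ∅)}), loop↦thunk(2, ∅)} | St=[thunk]]
17. [T=x | E={x↦thunk(x, {x↦thunk(x, {x↦thunk((λx. (x x)), {loop↦thunk(2, ∅)}), loop↦thunk(2, ∅)}), loop↦thunk(2, ∅)}), loop↦thunk(2, ∅)} | St=[thunk]]
18. [T=x | E={x↦thunk(x, {x↦thunk((λx. (x x)), {loop↦thunk(2, ∅)}), loop↦thunk(2, ∅)}), loop↦thunk(2, ∅)} | St=[thunk]]
19. [T=x | E={x↦thunk((λx. (x x)), {loop↦thunk(2, ∅)}), loop↦thunk(2, ∅)} | St=[thunk]]
20. [T=(λx. (x x)) | E={loop↦thunk(2, ∅)} | St=[thunk]]
21. [T=(x x) | E={x↦thunk(x, {x↦thunk(x, {x↦thunk(x, {x↦thunk(x, {x↦thunk((λx. (x x)), {loop↦thunk(2, ∅)}), loop↦thunk(2, ∅)}), loop↦thunk(2, ∅)}), loop↦thunk(2, ∅)}), loop↦thunk(2, ∅)}), loop↦thunk(2, ∅)} | St=∅]
→ 21 transitions taken and the configuration is still not final: no result within 21 steps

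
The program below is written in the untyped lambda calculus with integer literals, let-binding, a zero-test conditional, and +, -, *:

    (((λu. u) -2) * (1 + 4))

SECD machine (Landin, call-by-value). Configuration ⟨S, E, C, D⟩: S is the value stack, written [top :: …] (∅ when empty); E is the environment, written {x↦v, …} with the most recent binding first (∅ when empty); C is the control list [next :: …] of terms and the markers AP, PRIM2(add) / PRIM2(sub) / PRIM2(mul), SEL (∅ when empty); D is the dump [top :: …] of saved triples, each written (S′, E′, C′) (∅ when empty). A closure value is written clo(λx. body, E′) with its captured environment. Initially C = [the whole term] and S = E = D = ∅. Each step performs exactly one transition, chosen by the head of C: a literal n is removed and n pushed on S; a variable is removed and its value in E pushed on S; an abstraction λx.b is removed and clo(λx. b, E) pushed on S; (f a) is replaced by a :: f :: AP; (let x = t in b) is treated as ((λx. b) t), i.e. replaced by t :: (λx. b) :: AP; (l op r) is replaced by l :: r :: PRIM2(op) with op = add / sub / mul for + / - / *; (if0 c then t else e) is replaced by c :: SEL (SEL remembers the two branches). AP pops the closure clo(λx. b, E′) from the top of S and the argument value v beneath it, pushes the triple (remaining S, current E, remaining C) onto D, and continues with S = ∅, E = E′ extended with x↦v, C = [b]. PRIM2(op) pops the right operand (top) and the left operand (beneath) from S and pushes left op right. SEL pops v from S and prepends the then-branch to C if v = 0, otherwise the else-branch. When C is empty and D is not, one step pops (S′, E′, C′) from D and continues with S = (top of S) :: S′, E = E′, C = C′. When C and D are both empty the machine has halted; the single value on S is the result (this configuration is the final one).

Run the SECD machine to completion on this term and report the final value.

Answer: -10

Execution trace:
0. ⟨S=∅; E=∅; C=[(((λu. u) -2) * (1 + 4))]; D=∅⟩
1. ⟨S=∅; E=∅; C=[((λu. u) -2) :: (1 + 4) :: PRIM2(mul)]; D=∅⟩
2. ⟨S=∅; E=∅; C=[-2 :: (λu. u) :: AP :: (1 + 4) :: PRIM2(mul)]; D=∅⟩
3. ⟨S=[-2]; E=∅; C=[(λu. u) :: AP :: (1 + 4) :: PRIM2(mul)]; D=∅⟩
4. ⟨S=[clo(λu. u, ∅) :: -2]; E=∅; C=[AP :: (1 + 4) :: PRIM2(mul)]; D=∅⟩
5. ⟨S=∅; E={u↦-2}; C=[u]; D=[(∅, ∅, [(1 + 4) :: PRIM2(mul)])]⟩
6. ⟨S=[-2]; E={u↦-2}; C=∅; D=[(∅, ∅, [(1 + 4) :: PRIM2(mul)])]⟩
7. ⟨S=[-2]; E=∅; C=[(1 + 4) :: PRIM2(mul)]; D=∅⟩
8. ⟨S=[-2]; E=∅; C=[1 :: 4 :: PRIM2(add) :: PRIM2(mul)]; D=∅⟩
9. ⟨S=[1 :: -2]; E=∅; C=[4 :: PRIM2(add) :: PRIM2(mul)]; D=∅⟩
10. ⟨S=[4 :: 1 :: -2]; E=∅; C=[PRIM2(add) :: PRIM2(mul)]; D=∅⟩
11. ⟨S=[5 :: -2]; E=∅; C=[PRIM2(mul)]; D=∅⟩
12. ⟨S=[-10]; E=∅; C=∅; D=∅⟩
→ final value -10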